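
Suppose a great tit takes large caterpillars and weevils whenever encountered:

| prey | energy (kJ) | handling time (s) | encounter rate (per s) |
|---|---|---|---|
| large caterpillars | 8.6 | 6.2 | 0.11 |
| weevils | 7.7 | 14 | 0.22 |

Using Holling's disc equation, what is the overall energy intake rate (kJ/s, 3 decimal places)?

0.554 kJ/s

R = (0.11×8.6 + 0.22×7.7) / (1 + 0.11×6.2 + 0.22×14) = 2.64/4.762 = 0.5544 kJ/s.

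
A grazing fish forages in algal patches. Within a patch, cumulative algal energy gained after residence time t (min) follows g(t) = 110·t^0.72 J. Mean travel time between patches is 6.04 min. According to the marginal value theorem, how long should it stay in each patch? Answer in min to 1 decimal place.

By the marginal value theorem, leave when the instantaneous gain rate g'(t) equals the habitat-wide average g(t)/(T + t).
g'(t) = 0.72·110·t^-0.28. Setting 0.72·110·t^-0.28 = 110·t^0.72/(6.04+t) gives 0.72(6.04+t) = t, so 0.28·t = 0.72×6.04.
t* = 0.72×6.04/0.28 = 15.53 min.

15.5 min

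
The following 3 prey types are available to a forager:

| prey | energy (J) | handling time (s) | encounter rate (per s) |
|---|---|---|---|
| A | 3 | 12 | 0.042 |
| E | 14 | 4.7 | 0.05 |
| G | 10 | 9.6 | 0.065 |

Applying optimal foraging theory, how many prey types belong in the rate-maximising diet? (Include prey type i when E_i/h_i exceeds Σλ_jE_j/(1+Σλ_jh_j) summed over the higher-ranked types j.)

Rank by E/h (J/s): E 2.98, G 1.04, A 0.25. Include each in turn until the next type's E/h falls below the running intake rate.
Rate on top 1: 0.5668. G: 1.04 > 0.5668 → include.
Rate on top 2: 0.7262. A: 0.25 < 0.7262 → exclude; stop.
Optimal diet: E, G — 2 of 3 types.

2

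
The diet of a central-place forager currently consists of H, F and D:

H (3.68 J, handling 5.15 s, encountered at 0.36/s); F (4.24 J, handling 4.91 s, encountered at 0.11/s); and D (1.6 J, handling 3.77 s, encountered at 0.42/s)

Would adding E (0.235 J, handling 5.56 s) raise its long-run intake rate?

No

Intake rate on the current diet: R = (0.36×3.68 + 0.11×4.24 + 0.42×1.6) / (1 + 0.36×5.15 + 0.11×4.91 + 0.42×3.77) = 2.463/4.978 = 0.4949 J/s.
Profitability of E: 0.235/5.56 = 0.04227 J/s.
Since 0.04227 < R, time spent handling E is better spent searching.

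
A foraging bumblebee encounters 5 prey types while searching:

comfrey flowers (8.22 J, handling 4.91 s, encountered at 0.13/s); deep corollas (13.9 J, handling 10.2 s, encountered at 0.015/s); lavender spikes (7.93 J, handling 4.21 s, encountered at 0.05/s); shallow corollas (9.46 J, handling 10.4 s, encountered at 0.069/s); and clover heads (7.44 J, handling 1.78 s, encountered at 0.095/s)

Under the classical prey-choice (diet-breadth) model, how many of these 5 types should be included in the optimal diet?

4

E/h in descending order: clover heads 4.18, lavender spikes 1.88, comfrey flowers 1.67, deep corollas 1.36, shallow corollas 0.91 J/s. The optimal diet is the largest prefix of this list for which every included type satisfies E_i/h_i > R on the types above it.
Rate on top 1: 0.6046. lavender spikes: 1.88 > 0.6046 → include.
Rate on top 2: 0.7997. comfrey flowers: 1.67 > 0.7997 → include.
Rate on top 3: 1.076. deep corollas: 1.36 > 1.076 → include.
Rate on top 4: 1.097. shallow corollas: 0.91 < 1.097 → exclude; stop.
Optimal diet: clover heads, lavender spikes, comfrey flowers, deep corollas — 4 of 5 types.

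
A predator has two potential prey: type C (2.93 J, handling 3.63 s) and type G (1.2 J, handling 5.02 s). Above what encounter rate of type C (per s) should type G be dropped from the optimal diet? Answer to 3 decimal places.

0.116 per s

Drop type G once their profitability E₂/h₂ falls below the rate achievable on type C alone: E₂/h₂ = λE₁/(1 + λh₁).
Solve for λ: λE₁h₂ = E₂(1 + λh₁) → λ(E₁h₂ − E₂h₁) = E₂ → λ = E₂/(E₁h₂ − E₂h₁).
λ = 1.2/(2.93×5.02 − 1.2×3.63) = 1.2/10.35 = 0.1159 per s.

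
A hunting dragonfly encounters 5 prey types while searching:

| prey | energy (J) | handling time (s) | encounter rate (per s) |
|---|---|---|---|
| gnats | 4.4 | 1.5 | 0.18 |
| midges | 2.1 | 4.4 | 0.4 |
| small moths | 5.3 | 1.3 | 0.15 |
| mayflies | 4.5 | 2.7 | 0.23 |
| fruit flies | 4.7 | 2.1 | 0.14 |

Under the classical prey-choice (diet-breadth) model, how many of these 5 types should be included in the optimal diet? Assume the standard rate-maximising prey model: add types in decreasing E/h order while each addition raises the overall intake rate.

4

Rank by E/h (J/s): small moths 4.08, gnats 2.93, fruit flies 2.24, mayflies 1.67, midges 0.477. Include each in turn until the next type's E/h falls below the running intake rate.
Rate on top 1: 0.6653. gnats: 2.93 > 0.6653 → include.
Rate on top 2: 1.083. fruit flies: 2.24 > 1.083 → include.
Rate on top 3: 1.276. mayflies: 1.67 > 1.276 → include.
Rate on top 4: 1.378. midges: 0.477 < 1.378 → exclude; stop.
Optimal diet: small moths, gnats, fruit flies, mayflies — 4 of 5 types.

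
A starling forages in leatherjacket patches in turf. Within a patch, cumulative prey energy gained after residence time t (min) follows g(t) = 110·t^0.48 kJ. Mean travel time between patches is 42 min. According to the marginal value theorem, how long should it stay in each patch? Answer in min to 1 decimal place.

Optimal t* satisfies g'(t*) = g(t*)/(T + t*).
g'(t) = 0.48·110·t^-0.52. Setting 0.48·110·t^-0.52 = 110·t^0.48/(42+t) gives 0.48(42+t) = t, so 0.52·t = 0.48×42.
t* = 0.48×42/0.52 = 38.77 min.

38.8 min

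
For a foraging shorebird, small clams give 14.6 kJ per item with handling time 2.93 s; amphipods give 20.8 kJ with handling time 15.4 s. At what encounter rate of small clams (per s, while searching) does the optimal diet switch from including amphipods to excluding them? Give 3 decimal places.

The zero-one rule: include amphipods iff E₂/h₂ > λE₁/(1+λh₁). Equality gives the switch point.
λE₁h₂ = E₂ + λE₂h₁ ⇒ λ = E₂/(E₁h₂ − E₂h₁) = 20.8/(224.8 − 60.94) = 0.1269 per s.

0.127 per s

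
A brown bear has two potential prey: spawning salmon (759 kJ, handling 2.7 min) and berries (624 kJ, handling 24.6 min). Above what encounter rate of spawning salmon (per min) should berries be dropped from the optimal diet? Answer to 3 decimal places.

The zero-one rule: include berries iff E₂/h₂ > λE₁/(1+λh₁). Equality gives the switch point.
λE₁h₂ = E₂ + λE₂h₁ ⇒ λ = E₂/(E₁h₂ − E₂h₁) = 624/(1.867e+04 − 1685) = 0.03673 per min.

0.037 per min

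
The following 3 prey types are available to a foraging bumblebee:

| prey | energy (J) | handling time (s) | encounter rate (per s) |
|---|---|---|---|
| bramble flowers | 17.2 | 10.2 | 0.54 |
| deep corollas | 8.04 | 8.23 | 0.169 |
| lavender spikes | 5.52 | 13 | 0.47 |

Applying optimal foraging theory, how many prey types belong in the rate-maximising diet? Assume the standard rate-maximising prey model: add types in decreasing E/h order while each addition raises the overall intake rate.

E/h in descending order: bramble flowers 1.69, deep corollas 0.977, lavender spikes 0.425 J/s. The optimal diet is the largest prefix of this list for which every included type satisfies E_i/h_i > R on the types above it.
Rate on top 1: 1.427. deep corollas: 0.977 < 1.427 → exclude; stop.
Optimal diet: bramble flowers — 1 of 3 types.

1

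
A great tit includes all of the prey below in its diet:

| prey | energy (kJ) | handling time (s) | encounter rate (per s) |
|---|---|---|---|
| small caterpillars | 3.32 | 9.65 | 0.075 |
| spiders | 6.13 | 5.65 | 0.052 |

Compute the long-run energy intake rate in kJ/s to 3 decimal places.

Energy encountered per unit search time: 0.075×3.32 + 0.052×6.13 = 0.5678 kJ/s.
Handling time per unit search time: 0.075×9.65 + 0.052×5.65 = 1.018.
Rate = 0.5678/(1 + 1.018) = 0.2814 kJ/s.

0.281 kJ/s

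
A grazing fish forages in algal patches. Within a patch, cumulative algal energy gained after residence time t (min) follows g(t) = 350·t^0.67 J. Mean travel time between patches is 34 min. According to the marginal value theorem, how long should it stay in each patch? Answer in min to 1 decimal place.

69.0 min

By the marginal value theorem, leave when the instantaneous gain rate g'(t) equals the habitat-wide average g(t)/(T + t).
g'(t) = 0.67·350·t^-0.33. Setting 0.67·350·t^-0.33 = 350·t^0.67/(34+t) gives 0.67(34+t) = t, so 0.33·t = 0.67×34.
t* = 0.67×34/0.33 = 69.03 min.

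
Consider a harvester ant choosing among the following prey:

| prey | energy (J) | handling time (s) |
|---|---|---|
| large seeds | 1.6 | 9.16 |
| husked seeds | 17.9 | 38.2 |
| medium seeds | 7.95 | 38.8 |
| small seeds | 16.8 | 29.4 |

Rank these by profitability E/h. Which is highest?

small seeds

In descending order of E/h:
small seeds: 16.8/29.4 = 0.571 J/s
husked seeds: 17.9/38.2 = 0.469 J/s
medium seeds: 7.95/38.8 = 0.205 J/s
large seeds: 1.6/9.16 = 0.175 J/s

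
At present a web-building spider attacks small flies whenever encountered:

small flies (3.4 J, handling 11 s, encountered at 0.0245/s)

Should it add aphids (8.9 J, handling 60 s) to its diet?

Yes

Current rate: (0.0245×3.4)/(1 + 0.0245×11) = 0.06562 J/s.
aphids: E/h = 8.9/60 = 0.1483 J/s.
Since 0.1483 > R, including aphids increases the long-run rate.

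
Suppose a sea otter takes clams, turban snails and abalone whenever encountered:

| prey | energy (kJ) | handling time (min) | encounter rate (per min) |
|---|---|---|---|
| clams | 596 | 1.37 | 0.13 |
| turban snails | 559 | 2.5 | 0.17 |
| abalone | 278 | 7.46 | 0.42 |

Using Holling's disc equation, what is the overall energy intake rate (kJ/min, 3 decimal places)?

R = Σλ_iE_i / (1 + Σλ_ih_i)
Numerator: 0.13×596 + 0.17×559 + 0.42×278 = 289.3
Denominator: 1 + 0.13×1.37 + 0.17×2.5 + 0.42×7.46 = 4.736
R = 289.3/4.736 = 61.08 kJ/min

61.075 kJ/min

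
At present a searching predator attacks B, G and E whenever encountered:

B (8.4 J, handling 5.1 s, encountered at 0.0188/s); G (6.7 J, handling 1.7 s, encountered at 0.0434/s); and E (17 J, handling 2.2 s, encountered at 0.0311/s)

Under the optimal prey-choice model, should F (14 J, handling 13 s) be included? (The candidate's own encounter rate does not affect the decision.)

Yes

On B, G and E alone, R = ΣλE/(1+Σλh) = 0.9774/1.238 = 0.7894 J/s.
F: E/h = 14/13 = 1.077 J/s.
1.077 > 0.7894, so adding F raises the average — include it.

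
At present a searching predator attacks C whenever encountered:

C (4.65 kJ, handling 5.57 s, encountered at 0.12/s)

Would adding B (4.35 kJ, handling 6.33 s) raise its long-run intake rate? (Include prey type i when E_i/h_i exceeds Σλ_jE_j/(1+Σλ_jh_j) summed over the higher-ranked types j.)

Intake rate on the current diet: R = (0.12×4.65) / (1 + 0.12×5.57) = 0.558/1.668 = 0.3345 kJ/s.
B: E/h = 4.35/6.33 = 0.6872 kJ/s.
0.6872 > 0.3345, so adding B raises the average — include it.

Yes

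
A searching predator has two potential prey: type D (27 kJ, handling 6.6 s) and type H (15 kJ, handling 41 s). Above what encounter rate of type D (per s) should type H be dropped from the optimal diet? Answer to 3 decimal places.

The zero-one rule: include type H iff E₂/h₂ > λE₁/(1+λh₁). Equality gives the switch point.
λE₁h₂ = E₂ + λE₂h₁ ⇒ λ = E₂/(E₁h₂ − E₂h₁) = 15/(1107 − 99) = 0.01488 per s.

0.015 per s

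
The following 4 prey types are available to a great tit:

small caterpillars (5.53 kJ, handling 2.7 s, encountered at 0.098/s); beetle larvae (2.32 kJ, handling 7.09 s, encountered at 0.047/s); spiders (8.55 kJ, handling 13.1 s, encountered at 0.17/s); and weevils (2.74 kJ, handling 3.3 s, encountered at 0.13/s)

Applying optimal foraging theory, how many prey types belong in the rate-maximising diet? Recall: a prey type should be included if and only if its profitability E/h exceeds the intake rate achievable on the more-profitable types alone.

Rank by E/h (kJ/s): small caterpillars 2.05, weevils 0.83, spiders 0.653, beetle larvae 0.327. Include each in turn until the next type's E/h falls below the running intake rate.
Rate on top 1: 0.4285. weevils: 0.83 > 0.4285 → include.
Rate on top 2: 0.5303. spiders: 0.653 > 0.5303 → include.
Rate on top 3: 0.5998. beetle larvae: 0.327 < 0.5998 → exclude; stop.
Optimal diet: small caterpillars, weevils, spiders — 3 of 4 types.

3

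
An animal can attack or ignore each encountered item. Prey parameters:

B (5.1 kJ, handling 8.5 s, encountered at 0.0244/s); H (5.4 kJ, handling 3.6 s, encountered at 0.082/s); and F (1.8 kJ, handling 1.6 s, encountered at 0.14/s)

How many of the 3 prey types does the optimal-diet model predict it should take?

3

Rank by E/h (kJ/s): H 1.5, F 1.12, B 0.6. Include each in turn until the next type's E/h falls below the running intake rate.
Rate on top 1: 0.3419. F: 1.12 > 0.3419 → include.
Rate on top 2: 0.4573. B: 0.6 > 0.4573 → include.
Optimal diet: H, F, B — 3 of 3 types.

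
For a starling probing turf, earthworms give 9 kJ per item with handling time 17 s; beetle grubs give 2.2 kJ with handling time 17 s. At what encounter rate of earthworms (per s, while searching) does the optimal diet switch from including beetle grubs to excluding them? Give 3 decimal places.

At the threshold, the rate on earthworms alone equals the profitability of beetle grubs: λ·9/(1 + λ·17) = 2.2/17 = 0.1294.
Rearranging, λ(9 − 0.1294×17) = 0.1294, so λ = 0.1294/6.8 = 0.01903 per s.

0.019 per s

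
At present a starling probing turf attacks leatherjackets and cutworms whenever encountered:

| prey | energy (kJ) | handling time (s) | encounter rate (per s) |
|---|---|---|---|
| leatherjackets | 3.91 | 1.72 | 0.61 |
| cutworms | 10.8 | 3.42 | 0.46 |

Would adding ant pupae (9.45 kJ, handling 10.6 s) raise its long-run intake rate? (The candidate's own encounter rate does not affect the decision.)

On leatherjackets and cutworms alone, R = ΣλE/(1+Σλh) = 7.353/3.622 = 2.03 kJ/s.
ant pupae: E/h = 9.45/10.6 = 0.8915 kJ/s.
Since 0.8915 < R, time spent handling ant pupae is better spent searching.

No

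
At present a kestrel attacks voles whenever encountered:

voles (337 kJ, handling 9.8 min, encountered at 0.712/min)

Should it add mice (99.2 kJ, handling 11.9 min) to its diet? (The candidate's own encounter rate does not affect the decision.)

Intake rate on the current diet: R = (0.712×337) / (1 + 0.712×9.8) = 239.9/7.978 = 30.08 kJ/min.
mice: E/h = 99.2/11.9 = 8.336 kJ/min.
8.336 < 30.08, so adding mice would lower the average — exclude it.

No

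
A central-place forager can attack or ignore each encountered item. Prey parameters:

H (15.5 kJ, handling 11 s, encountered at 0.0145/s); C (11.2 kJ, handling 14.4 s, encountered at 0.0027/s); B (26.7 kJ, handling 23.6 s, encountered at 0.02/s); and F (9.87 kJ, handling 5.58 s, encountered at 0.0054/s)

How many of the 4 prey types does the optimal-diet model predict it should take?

Profitabilities (E/h, kJ/s): F 1.77, H 1.41, B 1.13, C 0.778. Add prey in this order while the next type's profitability exceeds the intake rate on those already taken.
Rate on top 1: 0.05174. H: 1.41 > 0.05174 → include.
Rate on top 2: 0.2337. B: 1.13 > 0.2337 → include.
Rate on top 3: 0.4887. C: 0.778 > 0.4887 → include.
Optimal diet: F, H, B, C — 4 of 4 types.

4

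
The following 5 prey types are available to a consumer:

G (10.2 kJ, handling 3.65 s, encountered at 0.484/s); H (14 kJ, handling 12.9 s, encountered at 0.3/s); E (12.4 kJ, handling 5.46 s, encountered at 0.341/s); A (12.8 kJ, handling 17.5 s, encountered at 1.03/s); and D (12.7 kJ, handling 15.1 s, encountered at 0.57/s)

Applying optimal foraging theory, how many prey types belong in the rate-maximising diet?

2

E/h in descending order: G 2.79, E 2.27, H 1.09, D 0.841, A 0.731 kJ/s. The optimal diet is the largest prefix of this list for which every included type satisfies E_i/h_i > R on the types above it.
Rate on top 1: 1.784. E: 2.27 > 1.784 → include.
Rate on top 2: 1.98. H: 1.09 < 1.98 → exclude; stop.
Optimal diet: G, E — 2 of 5 types.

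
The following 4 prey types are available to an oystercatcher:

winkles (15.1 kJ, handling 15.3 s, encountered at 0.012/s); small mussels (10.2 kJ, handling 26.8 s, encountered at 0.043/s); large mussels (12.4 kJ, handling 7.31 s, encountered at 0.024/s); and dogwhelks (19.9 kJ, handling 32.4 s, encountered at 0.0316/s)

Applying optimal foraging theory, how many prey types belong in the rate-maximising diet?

3

Profitabilities (E/h, kJ/s): large mussels 1.7, winkles 0.987, dogwhelks 0.614, small mussels 0.381. Add prey in this order while the next type's profitability exceeds the intake rate on those already taken.
Rate on top 1: 0.2532. winkles: 0.987 > 0.2532 → include.
Rate on top 2: 0.3523. dogwhelks: 0.614 > 0.3523 → include.
Rate on top 3: 0.4648. small mussels: 0.381 < 0.4648 → exclude; stop.
Optimal diet: large mussels, winkles, dogwhelks — 3 of 4 types.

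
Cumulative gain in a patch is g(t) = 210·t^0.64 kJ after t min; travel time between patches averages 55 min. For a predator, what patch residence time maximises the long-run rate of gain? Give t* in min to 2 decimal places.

By the marginal value theorem, leave when the instantaneous gain rate g'(t) equals the habitat-wide average g(t)/(T + t).
g'(t) = 0.64·210·t^-0.36. Setting 0.64·210·t^-0.36 = 210·t^0.64/(55+t) gives 0.64(55+t) = t, so 0.36·t = 0.64×55.
t* = 0.64×55/0.36 = 97.78 min.

97.78 min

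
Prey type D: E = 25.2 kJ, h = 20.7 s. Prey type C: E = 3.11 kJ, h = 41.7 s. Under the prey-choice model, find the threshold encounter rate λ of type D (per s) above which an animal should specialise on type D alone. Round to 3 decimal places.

0.003 per s

The zero-one rule: include type C iff E₂/h₂ > λE₁/(1+λh₁). Equality gives the switch point.
λE₁h₂ = E₂ + λE₂h₁ ⇒ λ = E₂/(E₁h₂ − E₂h₁) = 3.11/(1051 − 64.38) = 0.003153 per s.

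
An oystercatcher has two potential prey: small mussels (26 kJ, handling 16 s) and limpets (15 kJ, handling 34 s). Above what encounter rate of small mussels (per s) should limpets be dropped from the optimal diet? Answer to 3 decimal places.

The zero-one rule: include limpets iff E₂/h₂ > λE₁/(1+λh₁). Equality gives the switch point.
λE₁h₂ = E₂ + λE₂h₁ ⇒ λ = E₂/(E₁h₂ − E₂h₁) = 15/(884 − 240) = 0.02329 per s.

0.023 per s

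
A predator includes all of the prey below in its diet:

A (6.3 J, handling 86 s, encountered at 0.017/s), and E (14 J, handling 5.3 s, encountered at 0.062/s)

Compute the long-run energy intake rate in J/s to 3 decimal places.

0.349 J/s

Energy encountered per unit search time: 0.017×6.3 + 0.062×14 = 0.9751 J/s.
Handling time per unit search time: 0.017×86 + 0.062×5.3 = 1.791.
Rate = 0.9751/(1 + 1.791) = 0.3494 J/s.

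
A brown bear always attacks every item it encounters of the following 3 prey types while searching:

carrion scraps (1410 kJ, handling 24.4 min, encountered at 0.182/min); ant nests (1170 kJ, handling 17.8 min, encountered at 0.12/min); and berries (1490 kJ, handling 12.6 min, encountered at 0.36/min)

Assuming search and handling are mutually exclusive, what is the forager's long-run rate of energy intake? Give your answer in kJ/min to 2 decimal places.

77.06 kJ/min

R = (0.182×1410 + 0.12×1170 + 0.36×1490) / (1 + 0.182×24.4 + 0.12×17.8 + 0.36×12.6) = 933.4/12.11 = 77.06 kJ/min.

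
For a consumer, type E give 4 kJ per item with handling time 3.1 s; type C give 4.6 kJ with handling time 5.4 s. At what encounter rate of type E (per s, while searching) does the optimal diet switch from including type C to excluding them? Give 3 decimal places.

Drop type C once their profitability E₂/h₂ falls below the rate achievable on type E alone: E₂/h₂ = λE₁/(1 + λh₁).
Solve for λ: λE₁h₂ = E₂(1 + λh₁) → λ(E₁h₂ − E₂h₁) = E₂ → λ = E₂/(E₁h₂ − E₂h₁).
λ = 4.6/(4×5.4 − 4.6×3.1) = 4.6/7.34 = 0.6267 per s.

0.627 per s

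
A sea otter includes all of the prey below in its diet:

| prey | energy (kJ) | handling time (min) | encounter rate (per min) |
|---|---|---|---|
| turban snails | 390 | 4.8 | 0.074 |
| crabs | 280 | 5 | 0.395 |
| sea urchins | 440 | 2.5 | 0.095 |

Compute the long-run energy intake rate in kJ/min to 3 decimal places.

50.806 kJ/min

R = Σλ_iE_i / (1 + Σλ_ih_i)
Numerator: 0.074×390 + 0.395×280 + 0.095×440 = 181.3
Denominator: 1 + 0.074×4.8 + 0.395×5 + 0.095×2.5 = 3.568
R = 181.3/3.568 = 50.81 kJ/min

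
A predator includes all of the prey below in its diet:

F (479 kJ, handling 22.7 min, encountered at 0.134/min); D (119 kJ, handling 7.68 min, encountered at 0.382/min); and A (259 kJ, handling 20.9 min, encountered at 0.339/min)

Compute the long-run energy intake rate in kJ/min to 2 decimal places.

Energy encountered per unit search time: 0.134×479 + 0.382×119 + 0.339×259 = 197.4 kJ/min.
Handling time per unit search time: 0.134×22.7 + 0.382×7.68 + 0.339×20.9 = 13.06.
Rate = 197.4/(1 + 13.06) = 14.04 kJ/min.

14.04 kJ/min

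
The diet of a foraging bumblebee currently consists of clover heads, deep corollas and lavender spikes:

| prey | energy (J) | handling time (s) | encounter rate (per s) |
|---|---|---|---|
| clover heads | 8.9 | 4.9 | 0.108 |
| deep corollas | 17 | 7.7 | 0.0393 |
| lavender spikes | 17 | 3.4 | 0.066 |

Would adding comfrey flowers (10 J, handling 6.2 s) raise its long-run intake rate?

Yes

Current rate: (0.108×8.9 + 0.0393×17 + 0.066×17)/(1 + 0.108×4.9 + 0.0393×7.7 + 0.066×3.4) = 1.338 J/s.
comfrey flowers: E/h = 10/6.2 = 1.613 J/s.
Since 1.613 > R, including comfrey flowers increases the long-run rate.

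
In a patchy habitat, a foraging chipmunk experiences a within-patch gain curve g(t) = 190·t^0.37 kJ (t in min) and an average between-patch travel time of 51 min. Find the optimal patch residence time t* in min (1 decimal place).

Optimal t* satisfies g'(t*) = g(t*)/(T + t*).
g'(t) = 0.37·190·t^-0.63. Setting 0.37·190·t^-0.63 = 190·t^0.37/(51+t) gives 0.37(51+t) = t, so 0.63·t = 0.37×51.
t* = 0.37×51/0.63 = 29.95 min.

30.0 min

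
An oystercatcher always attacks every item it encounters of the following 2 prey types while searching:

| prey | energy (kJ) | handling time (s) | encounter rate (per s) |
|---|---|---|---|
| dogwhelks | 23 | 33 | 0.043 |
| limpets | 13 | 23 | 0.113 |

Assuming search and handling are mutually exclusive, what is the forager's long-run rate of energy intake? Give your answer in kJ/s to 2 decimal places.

R = Σλ_iE_i / (1 + Σλ_ih_i)
Numerator: 0.043×23 + 0.113×13 = 2.458
Denominator: 1 + 0.043×33 + 0.113×23 = 5.018
R = 2.458/5.018 = 0.4898 kJ/s

0.49 kJ/s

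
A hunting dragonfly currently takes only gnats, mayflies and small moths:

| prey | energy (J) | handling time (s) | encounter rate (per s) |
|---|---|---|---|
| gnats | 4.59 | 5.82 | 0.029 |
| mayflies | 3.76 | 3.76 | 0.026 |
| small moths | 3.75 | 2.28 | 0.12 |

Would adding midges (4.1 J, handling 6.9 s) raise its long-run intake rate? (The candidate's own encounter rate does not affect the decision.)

Yes

Current rate: (0.029×4.59 + 0.026×3.76 + 0.12×3.75)/(1 + 0.029×5.82 + 0.026×3.76 + 0.12×2.28) = 0.4421 J/s.
Profitability of midges: 4.1/6.9 = 0.5942 J/s.
Since 0.5942 > R, including midges increases the long-run rate.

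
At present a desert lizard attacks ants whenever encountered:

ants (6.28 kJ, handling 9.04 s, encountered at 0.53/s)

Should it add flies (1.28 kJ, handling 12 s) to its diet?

No

Current rate: (0.53×6.28)/(1 + 0.53×9.04) = 0.5747 kJ/s.
Profitability of flies: 1.28/12 = 0.1067 kJ/s.
Since 0.1067 < R, time spent handling flies is better spent searching.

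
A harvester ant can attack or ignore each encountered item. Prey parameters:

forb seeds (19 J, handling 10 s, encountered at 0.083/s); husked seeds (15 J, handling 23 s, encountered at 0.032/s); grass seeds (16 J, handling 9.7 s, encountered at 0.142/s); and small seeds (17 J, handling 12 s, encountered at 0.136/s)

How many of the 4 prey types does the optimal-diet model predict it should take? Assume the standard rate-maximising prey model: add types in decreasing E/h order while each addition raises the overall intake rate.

3

Rank by E/h (J/s): forb seeds 1.9, grass seeds 1.65, small seeds 1.42, husked seeds 0.652. Include each in turn until the next type's E/h falls below the running intake rate.
Rate on top 1: 0.8617. grass seeds: 1.65 > 0.8617 → include.
Rate on top 2: 1.2. small seeds: 1.42 > 1.2 → include.
Rate on top 3: 1.273. husked seeds: 0.652 < 1.273 → exclude; stop.
Optimal diet: forb seeds, grass seeds, small seeds — 3 of 4 types.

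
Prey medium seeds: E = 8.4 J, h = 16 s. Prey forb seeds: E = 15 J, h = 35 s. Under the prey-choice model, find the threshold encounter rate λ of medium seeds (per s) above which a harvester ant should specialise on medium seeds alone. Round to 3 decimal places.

At the threshold, the rate on medium seeds alone equals the profitability of forb seeds: λ·8.4/(1 + λ·16) = 15/35 = 0.4286.
Rearranging, λ(8.4 − 0.4286×16) = 0.4286, so λ = 0.4286/1.543 = 0.2778 per s.

0.278 per s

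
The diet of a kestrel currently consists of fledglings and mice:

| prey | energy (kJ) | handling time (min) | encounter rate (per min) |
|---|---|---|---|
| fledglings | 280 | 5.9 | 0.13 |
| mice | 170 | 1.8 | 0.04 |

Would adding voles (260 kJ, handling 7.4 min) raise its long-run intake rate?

On fledglings and mice alone, R = ΣλE/(1+Σλh) = 43.2/1.839 = 23.49 kJ/min.
voles: E/h = 260/7.4 = 35.14 kJ/min.
35.14 > 23.49, so adding voles raises the average — include it.

Yes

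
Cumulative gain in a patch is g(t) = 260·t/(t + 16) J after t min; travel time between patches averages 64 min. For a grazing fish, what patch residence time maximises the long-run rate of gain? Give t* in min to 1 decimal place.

32.0 min

Maximise g(t)/(T+t): set derivative to zero → g'(t)(T+t) = g(t).
g'(t) = 260·16/(t + 16)². Setting 260·16/(t+16)² = 260t/[(t+16)(64+t)] gives 16(64+t) = t(t+16), so t² = 16×64 = 1024.
t* = √1024 = 32 min.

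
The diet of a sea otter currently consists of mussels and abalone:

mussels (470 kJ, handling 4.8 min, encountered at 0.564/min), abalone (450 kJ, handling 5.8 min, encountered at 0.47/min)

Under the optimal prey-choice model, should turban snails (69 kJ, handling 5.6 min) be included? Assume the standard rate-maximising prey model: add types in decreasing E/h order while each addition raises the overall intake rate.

No

On mussels and abalone alone, R = ΣλE/(1+Σλh) = 476.6/6.433 = 74.08 kJ/min.
Profitability of turban snails: 69/5.6 = 12.32 kJ/min.
Since 12.32 < R, time spent handling turban snails is better spent searching.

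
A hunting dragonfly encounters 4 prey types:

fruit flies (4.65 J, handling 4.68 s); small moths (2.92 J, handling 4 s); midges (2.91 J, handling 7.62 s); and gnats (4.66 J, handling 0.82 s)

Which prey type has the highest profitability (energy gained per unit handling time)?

Profitability E/h (J/s): fruit flies = 4.65/4.68 = 0.994, small moths = 2.92/4 = 0.73, midges = 2.91/7.62 = 0.382, gnats = 4.66/0.82 = 5.68.
Ranked: gnats > fruit flies > small moths > midges.

gnats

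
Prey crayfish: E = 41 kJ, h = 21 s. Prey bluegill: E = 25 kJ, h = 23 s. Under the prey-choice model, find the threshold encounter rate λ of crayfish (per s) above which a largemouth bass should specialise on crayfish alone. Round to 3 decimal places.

The zero-one rule: include bluegill iff E₂/h₂ > λE₁/(1+λh₁). Equality gives the switch point.
λE₁h₂ = E₂ + λE₂h₁ ⇒ λ = E₂/(E₁h₂ − E₂h₁) = 25/(943 − 525) = 0.05981 per s.

0.060 per s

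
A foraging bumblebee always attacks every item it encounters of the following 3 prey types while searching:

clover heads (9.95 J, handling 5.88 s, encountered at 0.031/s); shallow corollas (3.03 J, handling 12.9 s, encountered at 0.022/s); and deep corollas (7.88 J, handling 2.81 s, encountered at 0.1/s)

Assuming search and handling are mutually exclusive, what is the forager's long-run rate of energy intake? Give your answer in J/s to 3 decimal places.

R = (0.031×9.95 + 0.022×3.03 + 0.1×7.88) / (1 + 0.031×5.88 + 0.022×12.9 + 0.1×2.81) = 1.163/1.747 = 0.6657 J/s.

0.666 J/s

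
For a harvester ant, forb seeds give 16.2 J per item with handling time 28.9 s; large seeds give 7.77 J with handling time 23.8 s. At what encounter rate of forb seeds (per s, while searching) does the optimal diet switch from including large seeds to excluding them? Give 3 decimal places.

At the threshold, the rate on forb seeds alone equals the profitability of large seeds: λ·16.2/(1 + λ·28.9) = 7.77/23.8 = 0.3265.
Rearranging, λ(16.2 − 0.3265×28.9) = 0.3265, so λ = 0.3265/6.765 = 0.04826 per s.

0.048 per s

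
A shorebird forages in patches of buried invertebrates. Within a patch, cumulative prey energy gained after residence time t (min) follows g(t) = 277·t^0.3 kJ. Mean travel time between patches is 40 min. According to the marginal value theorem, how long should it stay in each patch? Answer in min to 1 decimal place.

Maximise g(t)/(T+t): set derivative to zero → g'(t)(T+t) = g(t).
g'(t) = 0.3·277·t^-0.7. Setting 0.3·277·t^-0.7 = 277·t^0.3/(40+t) gives 0.3(40+t) = t, so 0.70·t = 0.3×40.
t* = 0.3×40/0.70 = 17.14 min.

17.1 min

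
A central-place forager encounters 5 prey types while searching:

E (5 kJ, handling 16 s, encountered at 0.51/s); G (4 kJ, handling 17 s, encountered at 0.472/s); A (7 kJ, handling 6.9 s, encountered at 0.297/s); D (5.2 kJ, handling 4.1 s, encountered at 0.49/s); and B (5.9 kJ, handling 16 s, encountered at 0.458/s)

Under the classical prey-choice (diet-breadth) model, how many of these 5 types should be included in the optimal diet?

2

Rank by E/h (kJ/s): D 1.27, A 1.01, B 0.369, E 0.312, G 0.235. Include each in turn until the next type's E/h falls below the running intake rate.
Rate on top 1: 0.8468. A: 1.01 > 0.8468 → include.
Rate on top 2: 0.9147. B: 0.369 < 0.9147 → exclude; stop.
Optimal diet: D, A — 2 of 5 types.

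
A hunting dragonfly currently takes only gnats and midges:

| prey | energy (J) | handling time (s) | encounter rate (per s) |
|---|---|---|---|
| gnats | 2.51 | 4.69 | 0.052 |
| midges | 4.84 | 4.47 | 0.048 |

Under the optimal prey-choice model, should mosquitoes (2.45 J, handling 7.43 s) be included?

Yes

On gnats and midges alone, R = ΣλE/(1+Σλh) = 0.3628/1.458 = 0.2488 J/s.
mosquitoes: E/h = 2.45/7.43 = 0.3297 J/s.
0.3297 > 0.2488, so adding mosquitoes raises the average — include it.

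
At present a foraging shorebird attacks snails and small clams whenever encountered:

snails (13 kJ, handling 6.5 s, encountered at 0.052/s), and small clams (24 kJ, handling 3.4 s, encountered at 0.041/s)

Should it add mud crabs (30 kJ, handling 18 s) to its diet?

Current rate: (0.052×13 + 0.041×24)/(1 + 0.052×6.5 + 0.041×3.4) = 1.124 kJ/s.
mud crabs: E/h = 30/18 = 1.667 kJ/s.
Since 1.667 > R, including mud crabs increases the long-run rate.

Yes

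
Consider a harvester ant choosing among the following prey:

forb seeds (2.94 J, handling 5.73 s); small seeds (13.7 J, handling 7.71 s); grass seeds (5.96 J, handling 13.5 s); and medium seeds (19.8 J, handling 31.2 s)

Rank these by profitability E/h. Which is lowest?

Profitability E/h (J/s): forb seeds = 2.94/5.73 = 0.513, small seeds = 13.7/7.71 = 1.78, grass seeds = 5.96/13.5 = 0.441, medium seeds = 19.8/31.2 = 0.635.
Ranked: small seeds > medium seeds > forb seeds > grass seeds.

grass seeds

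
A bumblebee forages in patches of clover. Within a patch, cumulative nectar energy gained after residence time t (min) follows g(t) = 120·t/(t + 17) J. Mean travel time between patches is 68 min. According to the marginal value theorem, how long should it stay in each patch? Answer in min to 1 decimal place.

Maximise g(t)/(T+t): set derivative to zero → g'(t)(T+t) = g(t).
g'(t) = 120·17/(t + 17)². Setting 120·17/(t+17)² = 120t/[(t+17)(68+t)] gives 17(68+t) = t(t+17), so t² = 17×68 = 1156.
t* = √1156 = 34 min.

34.0 min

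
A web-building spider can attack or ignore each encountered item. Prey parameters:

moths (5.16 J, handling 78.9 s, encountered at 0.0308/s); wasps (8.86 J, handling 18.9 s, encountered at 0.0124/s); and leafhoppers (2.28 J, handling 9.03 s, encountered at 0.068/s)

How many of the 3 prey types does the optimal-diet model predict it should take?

2

E/h in descending order: wasps 0.469, leafhoppers 0.252, moths 0.0654 J/s. The optimal diet is the largest prefix of this list for which every included type satisfies E_i/h_i > R on the types above it.
Rate on top 1: 0.089. leafhoppers: 0.252 > 0.089 → include.
Rate on top 2: 0.1433. moths: 0.0654 < 0.1433 → exclude; stop.
Optimal diet: wasps, leafhoppers — 2 of 3 types.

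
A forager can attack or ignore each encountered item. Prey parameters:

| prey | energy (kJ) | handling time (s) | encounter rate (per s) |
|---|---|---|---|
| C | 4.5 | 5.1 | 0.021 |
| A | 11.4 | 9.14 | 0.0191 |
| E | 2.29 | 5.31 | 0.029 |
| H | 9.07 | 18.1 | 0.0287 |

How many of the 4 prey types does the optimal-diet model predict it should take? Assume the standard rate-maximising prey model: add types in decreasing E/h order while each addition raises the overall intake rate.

Rank by E/h (kJ/s): A 1.25, C 0.882, H 0.501, E 0.431. Include each in turn until the next type's E/h falls below the running intake rate.
Rate on top 1: 0.1854. C: 0.882 > 0.1854 → include.
Rate on top 2: 0.2436. H: 0.501 > 0.2436 → include.
Rate on top 3: 0.3179. E: 0.431 > 0.3179 → include.
Optimal diet: A, C, H, E — 4 of 4 types.

4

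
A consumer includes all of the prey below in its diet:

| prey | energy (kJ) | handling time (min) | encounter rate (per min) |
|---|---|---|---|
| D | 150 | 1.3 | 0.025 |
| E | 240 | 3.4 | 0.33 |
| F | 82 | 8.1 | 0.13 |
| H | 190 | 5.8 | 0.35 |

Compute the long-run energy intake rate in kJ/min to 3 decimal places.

R = Σλ_iE_i / (1 + Σλ_ih_i)
Numerator: 0.025×150 + 0.33×240 + 0.13×82 + 0.35×190 = 160.1
Denominator: 1 + 0.025×1.3 + 0.33×3.4 + 0.13×8.1 + 0.35×5.8 = 5.237
R = 160.1/5.237 = 30.57 kJ/min

30.570 kJ/min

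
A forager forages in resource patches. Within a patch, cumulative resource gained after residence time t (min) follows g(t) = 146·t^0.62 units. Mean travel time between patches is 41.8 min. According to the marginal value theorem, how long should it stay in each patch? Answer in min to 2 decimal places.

Optimal t* satisfies g'(t*) = g(t*)/(T + t*).
g'(t) = 0.62·146·t^-0.38. Setting 0.62·146·t^-0.38 = 146·t^0.62/(41.8+t) gives 0.62(41.8+t) = t, so 0.38·t = 0.62×41.8.
t* = 0.62×41.8/0.38 = 68.2 min.

68.20 min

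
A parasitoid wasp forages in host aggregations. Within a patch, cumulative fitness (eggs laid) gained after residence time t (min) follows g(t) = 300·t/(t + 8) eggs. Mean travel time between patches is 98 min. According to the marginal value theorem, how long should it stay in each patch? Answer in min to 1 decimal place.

Optimal t* satisfies g'(t*) = g(t*)/(T + t*).
g'(t) = 300·8/(t + 8)². Setting 300·8/(t+8)² = 300t/[(t+8)(98+t)] gives 8(98+t) = t(t+8), so t² = 8×98 = 784.
t* = √784 = 28 min.

28.0 min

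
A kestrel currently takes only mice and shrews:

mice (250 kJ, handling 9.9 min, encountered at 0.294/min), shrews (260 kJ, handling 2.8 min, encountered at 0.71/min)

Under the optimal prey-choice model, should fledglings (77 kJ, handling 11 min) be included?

No

Current rate: (0.294×250 + 0.71×260)/(1 + 0.294×9.9 + 0.71×2.8) = 43.76 kJ/min.
Profitability of fledglings: 77/11 = 7 kJ/min.
7 < 43.76, so adding fledglings would lower the average — exclude it.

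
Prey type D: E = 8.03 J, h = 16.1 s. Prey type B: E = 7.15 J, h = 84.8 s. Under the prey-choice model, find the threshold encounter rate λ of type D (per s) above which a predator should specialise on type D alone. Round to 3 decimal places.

Drop type B once their profitability E₂/h₂ falls below the rate achievable on type D alone: E₂/h₂ = λE₁/(1 + λh₁).
Solve for λ: λE₁h₂ = E₂(1 + λh₁) → λ(E₁h₂ − E₂h₁) = E₂ → λ = E₂/(E₁h₂ − E₂h₁).
λ = 7.15/(8.03×84.8 − 7.15×16.1) = 7.15/565.8 = 0.01264 per s.

0.013 per s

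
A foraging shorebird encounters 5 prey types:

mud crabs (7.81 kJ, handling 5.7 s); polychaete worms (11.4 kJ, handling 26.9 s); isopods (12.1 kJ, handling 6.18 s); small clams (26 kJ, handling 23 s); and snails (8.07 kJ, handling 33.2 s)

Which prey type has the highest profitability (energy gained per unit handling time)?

isopods

Profitability E/h (kJ/s): mud crabs = 7.81/5.7 = 1.37, polychaete worms = 11.4/26.9 = 0.424, isopods = 12.1/6.18 = 1.96, small clams = 26/23 = 1.13, snails = 8.07/33.2 = 0.243.
Ranked: isopods > mud crabs > small clams > polychaete worms > snails.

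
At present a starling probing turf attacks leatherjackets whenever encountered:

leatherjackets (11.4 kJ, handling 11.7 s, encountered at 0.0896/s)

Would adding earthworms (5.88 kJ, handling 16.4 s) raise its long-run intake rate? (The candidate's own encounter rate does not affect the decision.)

No

Current rate: (0.0896×11.4)/(1 + 0.0896×11.7) = 0.4987 kJ/s.
Profitability of earthworms: 5.88/16.4 = 0.3585 kJ/s.
0.3585 < 0.4987, so adding earthworms would lower the average — exclude it.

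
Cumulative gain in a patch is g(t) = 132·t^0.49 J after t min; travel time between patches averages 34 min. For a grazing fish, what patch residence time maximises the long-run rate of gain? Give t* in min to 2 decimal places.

32.67 min

Maximise g(t)/(T+t): set derivative to zero → g'(t)(T+t) = g(t).
g'(t) = 0.49·132·t^-0.51. Setting 0.49·132·t^-0.51 = 132·t^0.49/(34+t) gives 0.49(34+t) = t, so 0.51·t = 0.49×34.
t* = 0.49×34/0.51 = 32.67 min.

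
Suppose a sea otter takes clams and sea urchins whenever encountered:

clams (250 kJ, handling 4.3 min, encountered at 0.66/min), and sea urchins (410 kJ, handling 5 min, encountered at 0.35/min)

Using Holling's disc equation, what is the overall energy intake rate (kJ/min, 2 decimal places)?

55.21 kJ/min

R = (0.66×250 + 0.35×410) / (1 + 0.66×4.3 + 0.35×5) = 308.5/5.588 = 55.21 kJ/min.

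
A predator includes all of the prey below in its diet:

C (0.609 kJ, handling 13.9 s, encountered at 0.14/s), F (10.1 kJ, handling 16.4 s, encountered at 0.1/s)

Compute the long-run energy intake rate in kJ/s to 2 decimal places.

0.24 kJ/s

R = Σλ_iE_i / (1 + Σλ_ih_i)
Numerator: 0.14×0.609 + 0.1×10.1 = 1.095
Denominator: 1 + 0.14×13.9 + 0.1×16.4 = 4.586
R = 1.095/4.586 = 0.2388 kJ/s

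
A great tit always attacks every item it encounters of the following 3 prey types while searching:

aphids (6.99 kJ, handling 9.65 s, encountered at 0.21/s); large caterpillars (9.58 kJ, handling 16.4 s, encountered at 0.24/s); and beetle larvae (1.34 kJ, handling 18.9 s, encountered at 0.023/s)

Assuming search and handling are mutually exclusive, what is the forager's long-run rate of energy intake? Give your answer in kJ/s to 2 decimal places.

Energy encountered per unit search time: 0.21×6.99 + 0.24×9.58 + 0.023×1.34 = 3.798 kJ/s.
Handling time per unit search time: 0.21×9.65 + 0.24×16.4 + 0.023×18.9 = 6.397.
Rate = 3.798/(1 + 6.397) = 0.5134 kJ/s.

0.51 kJ/s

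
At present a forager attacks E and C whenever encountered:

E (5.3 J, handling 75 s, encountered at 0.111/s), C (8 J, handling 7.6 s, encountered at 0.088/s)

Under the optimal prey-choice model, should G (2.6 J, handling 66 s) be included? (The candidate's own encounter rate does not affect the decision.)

On E and C alone, R = ΣλE/(1+Σλh) = 1.292/9.994 = 0.1293 J/s.
Profitability of G: 2.6/66 = 0.03939 J/s.
0.03939 < 0.1293, so adding G would lower the average — exclude it.

No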